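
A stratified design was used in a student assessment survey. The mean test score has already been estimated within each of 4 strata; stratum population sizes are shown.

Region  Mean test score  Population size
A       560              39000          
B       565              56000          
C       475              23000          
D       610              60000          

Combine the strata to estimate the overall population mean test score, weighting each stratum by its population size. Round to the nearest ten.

570

Σ Nₕ·x̄ₕ = 101005000
Σ Nₕ = 39000 + 56000 + 23000 + 60000 = 178000
Overall mean = 101005000 / 178000 = 567.44382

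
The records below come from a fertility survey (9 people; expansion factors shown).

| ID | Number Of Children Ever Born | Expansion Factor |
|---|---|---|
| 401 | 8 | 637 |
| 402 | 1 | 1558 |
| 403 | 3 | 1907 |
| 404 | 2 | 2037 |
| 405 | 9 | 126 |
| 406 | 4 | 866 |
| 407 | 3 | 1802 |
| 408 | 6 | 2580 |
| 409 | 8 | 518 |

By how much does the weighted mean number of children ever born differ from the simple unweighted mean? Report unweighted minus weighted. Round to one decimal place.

Unweighted sum = 8 + 1 + 3 + 2 + 9 + 4 + 3 + 6 + 8 = 44
Unweighted mean = 44 / 9 = 4.8888889
Weighted sum = 8×637 + 1×1558 + 3×1907 + 2×2037 + 9×126 + 4×866 + 3×1802 + 6×2580 + 8×518
  = 5096 + 1558 + 5721 + 4074 + 1134 + 3464 + 5406 + 15480 + 4144 = 46077
Sum of weights = 637 + 1558 + 1907 + 2037 + 126 + 866 + 1802 + 2580 + 518 = 12031
Weighted mean = 46077 / 12031 = 3.8298562
Difference (unweighted minus weighted) = 1.0590327

1.1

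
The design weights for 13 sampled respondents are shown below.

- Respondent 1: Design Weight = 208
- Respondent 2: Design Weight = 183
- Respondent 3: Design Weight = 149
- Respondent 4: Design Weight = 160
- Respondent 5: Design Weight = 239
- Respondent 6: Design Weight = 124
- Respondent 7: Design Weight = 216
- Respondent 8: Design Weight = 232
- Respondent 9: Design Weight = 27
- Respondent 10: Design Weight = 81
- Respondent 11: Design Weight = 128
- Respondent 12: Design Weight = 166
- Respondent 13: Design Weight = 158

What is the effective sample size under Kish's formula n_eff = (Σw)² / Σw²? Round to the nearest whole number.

11

Σ wᵢ = 2071
Σ wᵢ² = 373725
n_eff = 2071² / 373725 = 4289041 / 373725 = 11.476463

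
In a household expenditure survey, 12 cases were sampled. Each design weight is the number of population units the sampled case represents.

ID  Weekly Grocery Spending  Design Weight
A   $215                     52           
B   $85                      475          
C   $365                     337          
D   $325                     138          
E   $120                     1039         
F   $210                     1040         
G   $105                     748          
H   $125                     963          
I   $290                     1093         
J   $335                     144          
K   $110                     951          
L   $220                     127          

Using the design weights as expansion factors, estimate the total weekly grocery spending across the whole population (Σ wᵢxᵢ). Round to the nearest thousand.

1259000

Weighted total = 215×52 + 85×475 + 365×337 + 325×138 + 120×1039 + 210×1040 + 105×748 + 125×963 + 290×1093 + 335×144 + 110×951 + 220×127
  = 11180 + 40375 + 123005 + 44850 + 124680 + 218400 + 78540 + 120375 + 316970 + 48240 + 104610 + 27940 = 1259165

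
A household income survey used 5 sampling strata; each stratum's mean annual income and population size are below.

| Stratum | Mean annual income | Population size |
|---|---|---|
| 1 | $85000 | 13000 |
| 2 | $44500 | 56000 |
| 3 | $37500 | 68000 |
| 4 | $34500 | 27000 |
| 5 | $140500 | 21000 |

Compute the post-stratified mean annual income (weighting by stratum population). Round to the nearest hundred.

54200

Σ Nₕ·x̄ₕ = 10029000000
Σ Nₕ = 13000 + 56000 + 68000 + 27000 + 21000 = 185000
Overall mean = 10029000000 / 185000 = 54210.811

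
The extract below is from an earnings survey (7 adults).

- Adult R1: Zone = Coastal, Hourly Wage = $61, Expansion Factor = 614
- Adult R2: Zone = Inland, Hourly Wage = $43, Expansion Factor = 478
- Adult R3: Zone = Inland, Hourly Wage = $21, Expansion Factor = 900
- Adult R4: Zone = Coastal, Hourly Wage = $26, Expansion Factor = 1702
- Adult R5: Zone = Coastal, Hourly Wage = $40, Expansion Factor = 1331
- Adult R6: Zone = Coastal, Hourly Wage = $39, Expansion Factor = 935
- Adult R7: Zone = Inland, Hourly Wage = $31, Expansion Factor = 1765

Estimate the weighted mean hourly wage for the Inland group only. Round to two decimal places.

29.96

Inland rows: R2, R3, R7
Weighted sum = 43×478 + 21×900 + 31×1765
  = 20554 + 18900 + 54715 = 94169
Sum of weights = 478 + 900 + 1765 = 3143
Weighted mean = 94169 / 3143 = 29.961502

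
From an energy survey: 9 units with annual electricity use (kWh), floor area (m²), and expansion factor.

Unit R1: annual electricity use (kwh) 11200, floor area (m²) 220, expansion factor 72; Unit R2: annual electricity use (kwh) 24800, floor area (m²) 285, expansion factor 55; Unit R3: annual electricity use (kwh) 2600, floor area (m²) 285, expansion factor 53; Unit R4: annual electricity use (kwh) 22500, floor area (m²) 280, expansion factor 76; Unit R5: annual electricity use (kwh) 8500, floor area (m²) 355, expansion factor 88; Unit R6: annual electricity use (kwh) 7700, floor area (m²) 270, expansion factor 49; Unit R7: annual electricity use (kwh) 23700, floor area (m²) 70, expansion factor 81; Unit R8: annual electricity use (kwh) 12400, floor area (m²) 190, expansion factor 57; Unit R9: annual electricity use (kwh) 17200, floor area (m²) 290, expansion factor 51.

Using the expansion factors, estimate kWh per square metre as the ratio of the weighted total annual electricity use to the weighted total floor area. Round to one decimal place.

60.2

Σ wᵢ·y = 11200×72 + 24800×55 + 2600×53 + 22500×76 + 8500×88 + 7700×49 + 23700×81 + 12400×57 + 17200×51
  = 806400 + 1364000 + 137800 + 1710000 + 748000 + 377300 + 1919700 + 706800 + 877200 = 8647200
Σ wᵢ·x = 220×72 + 285×55 + 285×53 + 280×76 + 355×88 + 270×49 + 70×81 + 190×57 + 290×51
  = 143660
Ratio = 8647200 / 143660 = 60.19212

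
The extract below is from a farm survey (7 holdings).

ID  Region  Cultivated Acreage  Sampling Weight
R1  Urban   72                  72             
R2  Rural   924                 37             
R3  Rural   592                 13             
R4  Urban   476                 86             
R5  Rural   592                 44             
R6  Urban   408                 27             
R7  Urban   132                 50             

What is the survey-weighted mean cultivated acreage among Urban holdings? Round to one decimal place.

Urban rows: R1, R4, R6, R7
Weighted sum = 63736
Sum of weights = 72 + 86 + 27 + 50 = 235
Weighted mean = 63736 / 235 = 271.21702

271.2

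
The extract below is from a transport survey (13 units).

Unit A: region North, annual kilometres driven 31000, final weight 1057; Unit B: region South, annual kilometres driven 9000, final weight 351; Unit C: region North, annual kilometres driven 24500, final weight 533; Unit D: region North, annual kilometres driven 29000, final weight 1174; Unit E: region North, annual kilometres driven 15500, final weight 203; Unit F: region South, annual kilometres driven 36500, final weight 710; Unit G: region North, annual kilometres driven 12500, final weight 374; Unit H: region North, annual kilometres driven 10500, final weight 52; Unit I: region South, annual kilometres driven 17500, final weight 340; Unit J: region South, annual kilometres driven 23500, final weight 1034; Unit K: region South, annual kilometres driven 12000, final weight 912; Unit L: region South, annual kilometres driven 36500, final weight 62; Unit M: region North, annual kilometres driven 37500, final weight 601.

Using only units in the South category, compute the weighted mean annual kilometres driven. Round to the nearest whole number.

21276

South rows: B, F, I, J, K, L
Weighted sum = 9000×351 + 36500×710 + 17500×340 + 23500×1034 + 12000×912 + 36500×62
  = 72530000
Sum of weights = 351 + 710 + 340 + 1034 + 912 + 62 = 3409
Weighted mean = 72530000 / 3409 = 21276.034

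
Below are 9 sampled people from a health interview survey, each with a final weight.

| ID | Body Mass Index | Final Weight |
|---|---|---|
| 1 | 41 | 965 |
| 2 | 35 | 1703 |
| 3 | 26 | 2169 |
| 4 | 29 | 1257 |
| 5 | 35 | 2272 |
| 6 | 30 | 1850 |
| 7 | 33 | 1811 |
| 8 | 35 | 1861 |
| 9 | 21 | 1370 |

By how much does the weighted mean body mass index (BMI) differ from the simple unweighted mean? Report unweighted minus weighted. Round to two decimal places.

Unweighted sum = 41 + 35 + 26 + 29 + 35 + 30 + 33 + 35 + 21 = 285
Unweighted mean = 285 / 9 = 31.666667
Weighted sum = 41×965 + 35×1703 + 26×2169 + 29×1257 + 35×2272 + 30×1850 + 33×1811 + 35×1861 + 21×1370
  = 39565 + 59605 + 56394 + 36453 + 79520 + 55500 + 59763 + 65135 + 28770 = 480705
Sum of weights = 965 + 1703 + 2169 + 1257 + 2272 + 1850 + 1811 + 1861 + 1370 = 15258
Weighted mean = 480705 / 15258 = 31.505112
Difference (unweighted minus weighted) = 0.16155459

0.16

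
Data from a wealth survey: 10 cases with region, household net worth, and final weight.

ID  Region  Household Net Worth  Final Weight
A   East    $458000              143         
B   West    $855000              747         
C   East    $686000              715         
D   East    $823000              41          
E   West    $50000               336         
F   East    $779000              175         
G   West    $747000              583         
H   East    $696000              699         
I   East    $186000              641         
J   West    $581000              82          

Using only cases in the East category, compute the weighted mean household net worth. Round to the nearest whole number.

East rows: A, C, D, F, H, I
Weighted sum = 458000×143 + 686000×715 + 823000×41 + 779000×175 + 696000×699 + 186000×641
  = 1331782000
Sum of weights = 143 + 715 + 41 + 175 + 699 + 641 = 2414
Weighted mean = 1331782000 / 2414 = 551690.97

551691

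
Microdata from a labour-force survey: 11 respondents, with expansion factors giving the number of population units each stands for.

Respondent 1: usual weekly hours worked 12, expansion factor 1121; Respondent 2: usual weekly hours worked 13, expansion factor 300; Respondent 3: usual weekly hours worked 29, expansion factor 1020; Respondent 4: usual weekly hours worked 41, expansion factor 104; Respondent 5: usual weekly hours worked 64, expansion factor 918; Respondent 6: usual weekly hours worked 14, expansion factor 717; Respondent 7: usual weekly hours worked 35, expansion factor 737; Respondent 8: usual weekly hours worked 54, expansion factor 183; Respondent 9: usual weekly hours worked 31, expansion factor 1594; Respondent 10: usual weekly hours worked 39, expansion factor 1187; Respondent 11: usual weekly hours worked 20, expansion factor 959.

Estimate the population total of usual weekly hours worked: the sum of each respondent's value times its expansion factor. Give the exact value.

Weighted total = 12×1121 + 13×300 + 29×1020 + 41×104 + 64×918 + 14×717 + 35×737 + 54×183 + 31×1594 + 39×1187 + 20×959
  = 13452 + 3900 + 29580 + 4264 + 58752 + 10038 + 25795 + 9882 + 49414 + 46293 + 19180 = 270550

270550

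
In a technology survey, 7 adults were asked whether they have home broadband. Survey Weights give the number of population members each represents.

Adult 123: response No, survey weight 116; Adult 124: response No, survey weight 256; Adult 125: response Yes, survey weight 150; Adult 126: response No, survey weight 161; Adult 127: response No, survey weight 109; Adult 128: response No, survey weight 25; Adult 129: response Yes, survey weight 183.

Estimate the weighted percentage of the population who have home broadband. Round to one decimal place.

Sum of weights for 'Yes' = 150 + 183 = 333
Total weight = 116 + 256 + 150 + 161 + 109 + 25 + 183 = 1000
Weighted proportion = 333 / 1000 = 0.333 → 33.3%

33.3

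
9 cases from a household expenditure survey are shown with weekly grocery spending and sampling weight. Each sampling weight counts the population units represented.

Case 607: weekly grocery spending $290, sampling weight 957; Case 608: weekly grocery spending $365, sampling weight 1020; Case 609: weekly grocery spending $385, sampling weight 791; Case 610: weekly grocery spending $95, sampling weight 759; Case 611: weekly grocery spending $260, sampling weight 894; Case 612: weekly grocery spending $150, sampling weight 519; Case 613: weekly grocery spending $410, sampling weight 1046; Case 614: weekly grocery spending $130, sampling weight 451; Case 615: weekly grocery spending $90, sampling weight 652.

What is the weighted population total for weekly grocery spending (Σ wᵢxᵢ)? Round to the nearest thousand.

Weighted total = 290×957 + 365×1020 + 385×791 + 95×759 + 260×894 + 150×519 + 410×1046 + 130×451 + 90×652
  = 1882930

1883000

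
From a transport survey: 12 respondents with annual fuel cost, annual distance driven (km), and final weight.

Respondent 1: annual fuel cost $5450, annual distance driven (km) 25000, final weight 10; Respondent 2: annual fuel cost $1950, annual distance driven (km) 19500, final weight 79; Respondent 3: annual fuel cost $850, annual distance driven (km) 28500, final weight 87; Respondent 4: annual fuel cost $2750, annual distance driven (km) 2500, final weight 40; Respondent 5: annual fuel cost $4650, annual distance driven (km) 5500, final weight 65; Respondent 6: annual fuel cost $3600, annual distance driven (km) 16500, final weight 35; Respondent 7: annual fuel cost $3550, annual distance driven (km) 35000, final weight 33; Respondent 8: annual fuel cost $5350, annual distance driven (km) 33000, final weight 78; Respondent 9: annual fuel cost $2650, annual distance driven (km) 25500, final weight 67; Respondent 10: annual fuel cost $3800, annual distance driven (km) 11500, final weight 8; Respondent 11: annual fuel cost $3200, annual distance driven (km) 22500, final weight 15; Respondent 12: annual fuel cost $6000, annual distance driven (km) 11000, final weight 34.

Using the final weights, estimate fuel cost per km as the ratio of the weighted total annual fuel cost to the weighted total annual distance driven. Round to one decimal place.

0.2

Σ wᵢ·y = 5450×10 + 1950×79 + 850×87 + 2750×40 + 4650×65 + 3600×35 + 3550×33 + 5350×78 + 2650×67 + 3800×8 + 3200×15 + 6000×34
  = 1815150
Σ wᵢ·x = 25000×10 + 19500×79 + 28500×87 + 2500×40 + 5500×65 + 16500×35 + 35000×33 + 33000×78 + 25500×67 + 11500×8 + 22500×15 + 11000×34
  = 11546000
Ratio = 1815150 / 11546000 = 0.15721029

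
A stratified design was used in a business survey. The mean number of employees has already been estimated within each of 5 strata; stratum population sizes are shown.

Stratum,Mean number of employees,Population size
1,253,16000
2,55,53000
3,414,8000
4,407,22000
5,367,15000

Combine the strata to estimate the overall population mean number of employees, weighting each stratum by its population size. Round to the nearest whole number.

217

Σ Nₕ·x̄ₕ = 253×16000 + 55×53000 + 414×8000 + 407×22000 + 367×15000
  = 4048000 + 2915000 + 3312000 + 8954000 + 5505000 = 24734000
Σ Nₕ = 16000 + 53000 + 8000 + 22000 + 15000 = 114000
Overall mean = 24734000 / 114000 = 216.96491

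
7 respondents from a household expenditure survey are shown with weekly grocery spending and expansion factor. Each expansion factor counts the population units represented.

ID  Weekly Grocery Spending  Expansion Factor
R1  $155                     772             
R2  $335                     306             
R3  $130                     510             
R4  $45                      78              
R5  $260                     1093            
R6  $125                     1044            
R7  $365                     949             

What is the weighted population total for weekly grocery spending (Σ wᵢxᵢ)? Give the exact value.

Weighted total = 155×772 + 335×306 + 130×510 + 45×78 + 260×1093 + 125×1044 + 365×949
  = 119660 + 102510 + 66300 + 3510 + 284180 + 130500 + 346385 = 1053045

1053045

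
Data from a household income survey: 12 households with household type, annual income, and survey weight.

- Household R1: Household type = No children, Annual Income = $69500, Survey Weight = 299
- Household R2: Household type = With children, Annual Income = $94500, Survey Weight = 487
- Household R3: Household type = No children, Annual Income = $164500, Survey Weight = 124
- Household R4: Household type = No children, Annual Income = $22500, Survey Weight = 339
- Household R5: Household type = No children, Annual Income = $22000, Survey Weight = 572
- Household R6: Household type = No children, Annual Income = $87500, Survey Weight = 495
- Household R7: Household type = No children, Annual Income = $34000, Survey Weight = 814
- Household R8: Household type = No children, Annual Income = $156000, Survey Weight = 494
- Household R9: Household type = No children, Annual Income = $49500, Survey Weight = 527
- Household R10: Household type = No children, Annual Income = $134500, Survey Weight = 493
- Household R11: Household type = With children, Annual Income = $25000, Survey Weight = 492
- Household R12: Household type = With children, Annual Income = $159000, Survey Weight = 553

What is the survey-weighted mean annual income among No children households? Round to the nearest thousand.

No children rows: R1, R3, R4, R5, R6, R7, R8, R9, R10
Weighted sum = 69500×299 + 164500×124 + 22500×339 + 22000×572 + 87500×495 + 34000×814 + 156000×494 + 49500×527 + 134500×493
  = 20780500 + 20398000 + 7627500 + 12584000 + 43312500 + 27676000 + 77064000 + 26086500 + 66308500 = 301837500
Sum of weights = 299 + 124 + 339 + 572 + 495 + 814 + 494 + 527 + 493 = 4157
Weighted mean = 301837500 / 4157 = 72609.454

73000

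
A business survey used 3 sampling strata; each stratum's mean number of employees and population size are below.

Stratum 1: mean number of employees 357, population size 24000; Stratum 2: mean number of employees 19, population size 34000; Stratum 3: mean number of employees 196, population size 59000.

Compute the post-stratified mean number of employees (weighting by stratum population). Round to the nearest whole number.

Σ Nₕ·x̄ₕ = 357×24000 + 19×34000 + 196×59000
  = 8568000 + 646000 + 11564000 = 20778000
Σ Nₕ = 24000 + 34000 + 59000 = 117000
Overall mean = 20778000 / 117000 = 177.58974

178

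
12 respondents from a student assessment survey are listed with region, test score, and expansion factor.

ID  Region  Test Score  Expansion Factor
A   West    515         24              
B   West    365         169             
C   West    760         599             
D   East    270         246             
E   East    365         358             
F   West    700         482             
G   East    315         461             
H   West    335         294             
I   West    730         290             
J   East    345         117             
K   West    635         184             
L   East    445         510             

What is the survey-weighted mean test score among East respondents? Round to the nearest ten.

East rows: D, E, G, J, L
Weighted sum = 270×246 + 365×358 + 315×461 + 345×117 + 445×510
  = 66420 + 130670 + 145215 + 40365 + 226950 = 609620
Sum of weights = 246 + 358 + 461 + 117 + 510 = 1692
Weighted mean = 609620 / 1692 = 360.29551

360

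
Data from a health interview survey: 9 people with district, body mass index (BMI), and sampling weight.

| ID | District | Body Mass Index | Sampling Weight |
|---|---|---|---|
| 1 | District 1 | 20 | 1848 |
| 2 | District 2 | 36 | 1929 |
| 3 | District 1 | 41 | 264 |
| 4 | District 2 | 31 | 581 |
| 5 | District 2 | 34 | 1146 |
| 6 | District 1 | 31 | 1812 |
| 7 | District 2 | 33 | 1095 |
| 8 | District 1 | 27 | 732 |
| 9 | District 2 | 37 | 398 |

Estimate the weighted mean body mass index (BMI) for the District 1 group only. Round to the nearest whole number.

District 1 rows: 1, 3, 6, 8
Weighted sum = 123720
Sum of weights = 1848 + 264 + 1812 + 732 = 4656
Weighted mean = 123720 / 4656 = 26.572165

27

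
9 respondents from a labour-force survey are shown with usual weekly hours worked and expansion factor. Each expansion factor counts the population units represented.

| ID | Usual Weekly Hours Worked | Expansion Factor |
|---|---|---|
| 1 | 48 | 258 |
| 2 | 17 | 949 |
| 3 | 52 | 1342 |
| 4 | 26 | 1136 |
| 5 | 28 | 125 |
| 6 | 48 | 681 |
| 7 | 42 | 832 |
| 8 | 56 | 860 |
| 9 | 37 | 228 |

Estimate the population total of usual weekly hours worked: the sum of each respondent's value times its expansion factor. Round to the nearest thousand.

Weighted total = 255565

256000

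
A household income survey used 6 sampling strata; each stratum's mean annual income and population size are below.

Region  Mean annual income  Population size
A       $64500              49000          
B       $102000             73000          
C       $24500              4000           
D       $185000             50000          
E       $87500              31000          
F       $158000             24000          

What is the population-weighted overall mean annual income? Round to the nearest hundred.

Σ Nₕ·x̄ₕ = 64500×49000 + 102000×73000 + 24500×4000 + 185000×50000 + 87500×31000 + 158000×24000
  = 3160500000 + 7446000000 + 98000000 + 9250000000 + 2712500000 + 3792000000 = 26459000000
Σ Nₕ = 49000 + 73000 + 4000 + 50000 + 31000 + 24000 = 231000
Overall mean = 26459000000 / 231000 = 114541.13

114500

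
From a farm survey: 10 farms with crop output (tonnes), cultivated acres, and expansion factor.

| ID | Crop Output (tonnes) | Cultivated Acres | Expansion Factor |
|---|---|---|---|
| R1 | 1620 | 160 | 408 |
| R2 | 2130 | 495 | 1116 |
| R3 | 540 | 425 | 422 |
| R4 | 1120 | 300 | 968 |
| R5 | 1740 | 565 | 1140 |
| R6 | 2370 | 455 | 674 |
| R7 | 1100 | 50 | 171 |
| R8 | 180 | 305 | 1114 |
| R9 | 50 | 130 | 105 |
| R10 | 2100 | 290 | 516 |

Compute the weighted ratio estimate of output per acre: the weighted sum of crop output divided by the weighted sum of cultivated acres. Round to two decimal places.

Σ wᵢ·y = 1620×408 + 2130×1116 + 540×422 + 1120×968 + 1740×1140 + 2370×674 + 1100×171 + 180×1114 + 50×105 + 2100×516
  = 660960 + 2377080 + 227880 + 1084160 + 1983600 + 1597380 + 188100 + 200520 + 5250 + 1083600 = 9408530
Σ wᵢ·x = 160×408 + 495×1116 + 425×422 + 300×968 + 565×1140 + 455×674 + 50×171 + 305×1114 + 130×105 + 290×516
  = 65280 + 552420 + 179350 + 290400 + 644100 + 306670 + 8550 + 339770 + 13650 + 149640 = 2549830
Ratio = 9408530 / 2549830 = 3.6898656

3.69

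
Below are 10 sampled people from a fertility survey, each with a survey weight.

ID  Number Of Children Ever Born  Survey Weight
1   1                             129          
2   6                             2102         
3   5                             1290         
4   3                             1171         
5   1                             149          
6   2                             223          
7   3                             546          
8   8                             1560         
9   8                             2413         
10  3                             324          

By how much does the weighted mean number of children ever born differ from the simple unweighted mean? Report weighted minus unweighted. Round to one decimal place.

Unweighted sum = 40
Unweighted mean = 40 / 10 = 4
Weighted sum = 1×129 + 6×2102 + 5×1290 + 3×1171 + 1×149 + 2×223 + 3×546 + 8×1560 + 8×2413 + 3×324
  = 129 + 12612 + 6450 + 3513 + 149 + 446 + 1638 + 12480 + 19304 + 972 = 57693
Sum of weights = 9907
Weighted mean = 57693 / 9907 = 5.8234582
Difference (weighted minus unweighted) = 1.8234582

1.8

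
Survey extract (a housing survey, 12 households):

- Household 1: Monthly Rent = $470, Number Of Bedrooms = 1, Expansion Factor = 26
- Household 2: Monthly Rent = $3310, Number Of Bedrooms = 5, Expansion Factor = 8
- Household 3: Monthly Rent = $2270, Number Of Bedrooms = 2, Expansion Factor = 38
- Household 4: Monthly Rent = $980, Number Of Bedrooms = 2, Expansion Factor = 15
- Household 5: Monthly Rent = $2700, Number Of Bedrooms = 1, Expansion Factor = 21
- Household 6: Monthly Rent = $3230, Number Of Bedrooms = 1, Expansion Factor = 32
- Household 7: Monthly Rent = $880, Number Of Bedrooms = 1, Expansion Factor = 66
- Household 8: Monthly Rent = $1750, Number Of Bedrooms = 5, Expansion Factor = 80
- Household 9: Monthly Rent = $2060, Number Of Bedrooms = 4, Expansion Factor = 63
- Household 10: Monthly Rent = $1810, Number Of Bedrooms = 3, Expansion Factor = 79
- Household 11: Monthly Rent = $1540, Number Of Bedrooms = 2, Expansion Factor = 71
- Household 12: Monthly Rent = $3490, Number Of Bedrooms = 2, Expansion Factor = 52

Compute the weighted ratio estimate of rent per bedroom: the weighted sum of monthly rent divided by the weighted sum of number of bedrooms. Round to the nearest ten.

Σ wᵢ·y = 470×26 + 3310×8 + 2270×38 + 980×15 + 2700×21 + 3230×32 + 880×66 + 1750×80 + 2060×63 + 1810×79 + 1540×71 + 3490×52
  = 12220 + 26480 + 86260 + 14700 + 56700 + 103360 + 58080 + 140000 + 129780 + 142990 + 109340 + 181480 = 1061390
Σ wᵢ·x = 1×26 + 5×8 + 2×38 + 2×15 + 1×21 + 1×32 + 1×66 + 5×80 + 4×63 + 3×79 + 2×71 + 2×52
  = 26 + 40 + 76 + 30 + 21 + 32 + 66 + 400 + 252 + 237 + 142 + 104 = 1426
Ratio = 1061390 / 1426 = 744.31276

740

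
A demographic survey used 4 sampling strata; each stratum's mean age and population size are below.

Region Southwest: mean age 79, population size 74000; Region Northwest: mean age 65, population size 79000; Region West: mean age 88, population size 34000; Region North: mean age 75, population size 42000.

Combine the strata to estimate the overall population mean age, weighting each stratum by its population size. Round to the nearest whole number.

Σ Nₕ·x̄ₕ = 79×74000 + 65×79000 + 88×34000 + 75×42000
  = 5846000 + 5135000 + 2992000 + 3150000 = 17123000
Σ Nₕ = 74000 + 79000 + 34000 + 42000 = 229000
Overall mean = 17123000 / 229000 = 74.772926

75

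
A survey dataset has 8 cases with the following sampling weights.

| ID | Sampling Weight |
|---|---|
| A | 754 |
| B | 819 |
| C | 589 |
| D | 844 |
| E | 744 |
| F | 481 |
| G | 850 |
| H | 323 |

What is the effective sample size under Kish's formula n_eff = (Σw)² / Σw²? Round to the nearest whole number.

Σ wᵢ = 754 + 819 + 589 + 844 + 744 + 481 + 850 + 323 = 5404
Σ wᵢ² = 568516 + 670761 + 346921 + 712336 + 553536 + 231361 + 722500 + 104329 = 3910260
n_eff = 5404² / 3910260 = 29203216 / 3910260 = 7.4683566

7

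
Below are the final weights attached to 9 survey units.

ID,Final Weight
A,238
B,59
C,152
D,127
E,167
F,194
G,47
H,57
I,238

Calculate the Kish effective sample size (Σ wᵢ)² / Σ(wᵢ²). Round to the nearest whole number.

7

Σ wᵢ = 238 + 59 + 152 + 127 + 167 + 194 + 47 + 57 + 238 = 1279
Σ wᵢ² = 56644 + 3481 + 23104 + 16129 + 27889 + 37636 + 2209 + 3249 + 56644 = 226985
n_eff = 1279² / 226985 = 1635841 / 226985 = 7.2068242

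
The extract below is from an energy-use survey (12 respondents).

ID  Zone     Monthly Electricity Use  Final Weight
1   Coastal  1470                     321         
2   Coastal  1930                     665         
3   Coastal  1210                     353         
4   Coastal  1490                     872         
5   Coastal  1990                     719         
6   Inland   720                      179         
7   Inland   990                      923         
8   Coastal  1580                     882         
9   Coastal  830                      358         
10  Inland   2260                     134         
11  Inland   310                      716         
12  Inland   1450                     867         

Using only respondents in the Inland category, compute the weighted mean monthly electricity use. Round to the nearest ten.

1000

Inland rows: 6, 7, 10, 11, 12
Weighted sum = 720×179 + 990×923 + 2260×134 + 310×716 + 1450×867
  = 128880 + 913770 + 302840 + 221960 + 1257150 = 2824600
Sum of weights = 179 + 923 + 134 + 716 + 867 = 2819
Weighted mean = 2824600 / 2819 = 1001.9865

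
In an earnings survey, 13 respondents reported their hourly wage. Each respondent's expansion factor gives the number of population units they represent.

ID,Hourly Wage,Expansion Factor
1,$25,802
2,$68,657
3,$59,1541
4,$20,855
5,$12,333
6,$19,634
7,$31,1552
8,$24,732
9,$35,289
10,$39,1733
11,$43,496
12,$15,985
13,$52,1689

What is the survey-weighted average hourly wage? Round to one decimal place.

Weighted sum = 456100
Sum of weights = 12298
Weighted mean = 456100 / 12298 = 37.087331

37.1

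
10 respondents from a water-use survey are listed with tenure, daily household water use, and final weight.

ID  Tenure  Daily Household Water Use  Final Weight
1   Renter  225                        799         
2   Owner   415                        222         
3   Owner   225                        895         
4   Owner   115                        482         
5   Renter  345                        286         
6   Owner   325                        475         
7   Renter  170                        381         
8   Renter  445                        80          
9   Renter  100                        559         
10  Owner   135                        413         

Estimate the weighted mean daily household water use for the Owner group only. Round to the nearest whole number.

225

Owner rows: 2, 3, 4, 6, 10
Weighted sum = 415×222 + 225×895 + 115×482 + 325×475 + 135×413
  = 559065
Sum of weights = 222 + 895 + 482 + 475 + 413 = 2487
Weighted mean = 559065 / 2487 = 224.79493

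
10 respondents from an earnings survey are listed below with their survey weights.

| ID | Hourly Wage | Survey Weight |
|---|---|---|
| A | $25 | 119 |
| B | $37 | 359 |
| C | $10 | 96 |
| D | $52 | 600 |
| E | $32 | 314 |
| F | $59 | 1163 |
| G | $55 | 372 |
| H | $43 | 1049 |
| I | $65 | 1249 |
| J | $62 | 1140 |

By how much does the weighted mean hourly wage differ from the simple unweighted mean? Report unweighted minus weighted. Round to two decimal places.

-9.32

Unweighted sum = 440
Unweighted mean = 440 / 10 = 44
Weighted sum = 25×119 + 37×359 + 10×96 + 52×600 + 32×314 + 59×1163 + 55×372 + 43×1049 + 65×1249 + 62×1140
  = 2975 + 13283 + 960 + 31200 + 10048 + 68617 + 20460 + 45107 + 81185 + 70680 = 344515
Sum of weights = 119 + 359 + 96 + 600 + 314 + 1163 + 372 + 1049 + 1249 + 1140 = 6461
Weighted mean = 344515 / 6461 = 53.322241
Difference (unweighted minus weighted) = -9.3222411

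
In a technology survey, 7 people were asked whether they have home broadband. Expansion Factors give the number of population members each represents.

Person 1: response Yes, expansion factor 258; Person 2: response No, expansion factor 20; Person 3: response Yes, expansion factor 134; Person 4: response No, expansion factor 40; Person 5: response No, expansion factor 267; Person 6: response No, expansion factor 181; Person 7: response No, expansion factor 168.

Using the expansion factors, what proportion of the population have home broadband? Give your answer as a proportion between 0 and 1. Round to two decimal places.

Sum of weights for 'Yes' = 258 + 134 = 392
Total weight = 258 + 20 + 134 + 40 + 267 + 181 + 168 = 1068
Weighted proportion = 392 / 1068 = 0.3670412

0.37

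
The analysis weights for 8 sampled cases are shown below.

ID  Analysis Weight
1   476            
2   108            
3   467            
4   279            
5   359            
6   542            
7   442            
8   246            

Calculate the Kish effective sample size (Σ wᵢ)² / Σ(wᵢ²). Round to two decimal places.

Σ wᵢ = 476 + 108 + 467 + 279 + 359 + 542 + 442 + 246 = 2919
Σ wᵢ² = 226576 + 11664 + 218089 + 77841 + 128881 + 293764 + 195364 + 60516 = 1212695
n_eff = 2919² / 1212695 = 8520561 / 1212695 = 7.0261368

7.03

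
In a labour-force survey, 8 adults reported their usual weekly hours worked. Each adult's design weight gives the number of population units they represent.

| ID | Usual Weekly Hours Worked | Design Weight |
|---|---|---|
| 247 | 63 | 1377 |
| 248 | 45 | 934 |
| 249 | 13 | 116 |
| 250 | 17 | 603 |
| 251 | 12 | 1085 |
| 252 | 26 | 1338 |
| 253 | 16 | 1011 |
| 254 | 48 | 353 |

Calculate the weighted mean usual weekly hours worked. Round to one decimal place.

Weighted sum = 63×1377 + 45×934 + 13×116 + 17×603 + 12×1085 + 26×1338 + 16×1011 + 48×353
  = 86751 + 42030 + 1508 + 10251 + 13020 + 34788 + 16176 + 16944 = 221468
Sum of weights = 1377 + 934 + 116 + 603 + 1085 + 1338 + 1011 + 353 = 6817
Weighted mean = 221468 / 6817 = 32.487605

32.5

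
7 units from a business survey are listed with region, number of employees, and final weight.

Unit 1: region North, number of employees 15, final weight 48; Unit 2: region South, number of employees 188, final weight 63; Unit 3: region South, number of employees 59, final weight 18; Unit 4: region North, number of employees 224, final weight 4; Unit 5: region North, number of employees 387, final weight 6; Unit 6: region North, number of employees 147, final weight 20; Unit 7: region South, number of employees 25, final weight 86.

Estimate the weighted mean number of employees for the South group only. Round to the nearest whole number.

South rows: 2, 3, 7
Weighted sum = 188×63 + 59×18 + 25×86
  = 11844 + 1062 + 2150 = 15056
Sum of weights = 63 + 18 + 86 = 167
Weighted mean = 15056 / 167 = 90.155689

90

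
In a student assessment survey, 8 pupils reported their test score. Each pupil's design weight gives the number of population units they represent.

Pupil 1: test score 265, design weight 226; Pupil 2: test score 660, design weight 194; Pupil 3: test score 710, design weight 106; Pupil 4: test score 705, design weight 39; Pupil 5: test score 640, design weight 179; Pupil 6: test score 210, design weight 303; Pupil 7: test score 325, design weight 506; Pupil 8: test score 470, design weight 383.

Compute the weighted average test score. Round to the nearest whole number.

420

Weighted sum = 265×226 + 660×194 + 710×106 + 705×39 + 640×179 + 210×303 + 325×506 + 470×383
  = 59890 + 128040 + 75260 + 27495 + 114560 + 63630 + 164450 + 180010 = 813335
Sum of weights = 226 + 194 + 106 + 39 + 179 + 303 + 506 + 383 = 1936
Weighted mean = 813335 / 1936 = 420.11105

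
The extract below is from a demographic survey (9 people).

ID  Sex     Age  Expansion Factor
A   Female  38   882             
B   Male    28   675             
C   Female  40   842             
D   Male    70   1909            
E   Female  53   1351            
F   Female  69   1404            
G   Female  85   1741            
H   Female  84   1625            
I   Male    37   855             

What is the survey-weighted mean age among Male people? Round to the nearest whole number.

Male rows: B, D, I
Weighted sum = 28×675 + 70×1909 + 37×855
  = 184165
Sum of weights = 3439
Weighted mean = 184165 / 3439 = 53.551905

54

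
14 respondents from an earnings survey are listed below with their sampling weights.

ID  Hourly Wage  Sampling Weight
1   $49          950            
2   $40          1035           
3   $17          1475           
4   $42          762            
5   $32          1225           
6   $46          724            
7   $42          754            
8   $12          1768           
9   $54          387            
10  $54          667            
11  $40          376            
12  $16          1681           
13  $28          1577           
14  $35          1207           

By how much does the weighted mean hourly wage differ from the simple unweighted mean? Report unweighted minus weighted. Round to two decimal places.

4.98

Unweighted sum = 507
Unweighted mean = 507 / 14 = 36.214286
Weighted sum = 455670
Sum of weights = 14588
Weighted mean = 455670 / 14588 = 31.235947
Difference (unweighted minus weighted) = 4.9783384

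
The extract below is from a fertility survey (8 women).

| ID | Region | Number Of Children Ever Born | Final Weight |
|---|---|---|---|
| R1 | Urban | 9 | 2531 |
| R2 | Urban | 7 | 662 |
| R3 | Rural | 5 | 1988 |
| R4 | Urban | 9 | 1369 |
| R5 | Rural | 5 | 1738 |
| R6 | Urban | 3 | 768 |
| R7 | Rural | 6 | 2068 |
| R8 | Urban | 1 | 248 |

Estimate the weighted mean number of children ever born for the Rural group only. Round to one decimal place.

Rural rows: R3, R5, R7
Weighted sum = 5×1988 + 5×1738 + 6×2068
  = 9940 + 8690 + 12408 = 31038
Sum of weights = 1988 + 1738 + 2068 = 5794
Weighted mean = 31038 / 5794 = 5.356921

5.4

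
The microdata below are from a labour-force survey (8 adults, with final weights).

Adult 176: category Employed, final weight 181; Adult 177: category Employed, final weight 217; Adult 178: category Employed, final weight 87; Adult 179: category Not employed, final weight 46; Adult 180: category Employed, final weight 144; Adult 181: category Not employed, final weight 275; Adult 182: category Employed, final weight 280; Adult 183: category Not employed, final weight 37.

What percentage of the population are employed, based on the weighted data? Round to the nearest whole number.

Sum of weights for 'Employed' = 181 + 217 + 87 + 144 + 280 = 909
Total weight = 1267
Weighted proportion = 909 / 1267 = 0.71744278 → 71.744278%

72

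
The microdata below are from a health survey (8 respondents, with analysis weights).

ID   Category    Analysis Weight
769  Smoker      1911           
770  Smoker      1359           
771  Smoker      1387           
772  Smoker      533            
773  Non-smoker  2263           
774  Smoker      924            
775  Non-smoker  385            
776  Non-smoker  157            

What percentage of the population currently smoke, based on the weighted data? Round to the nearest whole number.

Sum of weights for 'Smoker' = 1911 + 1359 + 1387 + 533 + 924 = 6114
Total weight = 1911 + 1359 + 1387 + 533 + 2263 + 924 + 385 + 157 = 8919
Weighted proportion = 6114 / 8919 = 0.68550286 → 68.550286%

69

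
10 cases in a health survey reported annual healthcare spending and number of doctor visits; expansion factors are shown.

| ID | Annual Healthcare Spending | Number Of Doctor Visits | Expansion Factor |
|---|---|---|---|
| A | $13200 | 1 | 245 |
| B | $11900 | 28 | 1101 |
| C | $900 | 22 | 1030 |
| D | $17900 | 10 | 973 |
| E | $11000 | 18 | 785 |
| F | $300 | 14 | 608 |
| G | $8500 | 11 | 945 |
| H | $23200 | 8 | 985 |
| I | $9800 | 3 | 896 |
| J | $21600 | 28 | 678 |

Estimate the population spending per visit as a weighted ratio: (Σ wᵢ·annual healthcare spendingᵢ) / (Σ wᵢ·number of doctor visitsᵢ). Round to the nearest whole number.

Σ wᵢ·y = 13200×245 + 11900×1101 + 900×1030 + 17900×973 + 11000×785 + 300×608 + 8500×945 + 23200×985 + 9800×896 + 21600×678
  = 97807100
Σ wᵢ·x = 126052
Ratio = 97807100 / 126052 = 775.9266

776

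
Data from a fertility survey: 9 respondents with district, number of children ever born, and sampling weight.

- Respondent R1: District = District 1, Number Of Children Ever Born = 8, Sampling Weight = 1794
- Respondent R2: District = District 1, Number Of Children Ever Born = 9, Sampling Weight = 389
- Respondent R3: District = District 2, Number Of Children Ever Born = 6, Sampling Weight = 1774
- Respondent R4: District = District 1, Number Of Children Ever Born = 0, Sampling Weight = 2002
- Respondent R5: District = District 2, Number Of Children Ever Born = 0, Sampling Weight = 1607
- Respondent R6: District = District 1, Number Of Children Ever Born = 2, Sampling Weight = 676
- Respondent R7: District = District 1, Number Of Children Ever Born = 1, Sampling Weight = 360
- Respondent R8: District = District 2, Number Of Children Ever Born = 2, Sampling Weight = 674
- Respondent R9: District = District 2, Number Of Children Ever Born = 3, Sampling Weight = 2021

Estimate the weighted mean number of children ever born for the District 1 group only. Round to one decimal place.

3.7

District 1 rows: R1, R2, R4, R6, R7
Weighted sum = 8×1794 + 9×389 + 0×2002 + 2×676 + 1×360
  = 19565
Sum of weights = 1794 + 389 + 2002 + 676 + 360 = 5221
Weighted mean = 19565 / 5221 = 3.7473664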